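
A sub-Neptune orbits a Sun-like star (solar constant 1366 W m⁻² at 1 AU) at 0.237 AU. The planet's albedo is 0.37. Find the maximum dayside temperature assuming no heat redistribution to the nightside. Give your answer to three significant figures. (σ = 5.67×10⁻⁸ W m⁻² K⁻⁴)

Flux at 0.237 AU: S = 1366/0.237² = 2.43×10⁴ W m⁻².
With no redistribution each surface element balances locally: S(1−A) = σT⁴.
T = [2.43×10⁴ × 0.63 / 5.67×10⁻⁸]^(1/4) = (2.70×10¹¹)^(1/4) = 721 K.

T_ss ≈ 721 K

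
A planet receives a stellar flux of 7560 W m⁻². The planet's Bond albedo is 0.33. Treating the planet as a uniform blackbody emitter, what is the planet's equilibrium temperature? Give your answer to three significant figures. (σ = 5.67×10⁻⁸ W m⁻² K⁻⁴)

T_eq ≈ 387 K

Energy balance: absorbed = emitted ⇒ πR²·S(1−A) = 4πR²·σT_eq⁴, so T_eq⁴ = S(1−A)/(4σ).
T_eq = [7560 × 0.67 / (4 × 5.67×10⁻⁸)]^(1/4) = (2.23×10¹⁰)^(1/4) = 387 K.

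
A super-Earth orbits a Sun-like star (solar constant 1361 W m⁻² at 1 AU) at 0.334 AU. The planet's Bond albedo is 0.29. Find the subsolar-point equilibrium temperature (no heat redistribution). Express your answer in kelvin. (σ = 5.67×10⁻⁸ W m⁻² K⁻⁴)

T_ss ≈ 625 K

Flux at 0.334 AU: S = 1361/0.334² = 1.22×10⁴ W m⁻².
At the subsolar point the surface absorbs S(1−A) and emits σT⁴ per unit area — no factor of 4, since only the local patch is in balance.
T = [1.22×10⁴ × 0.71 / 5.67×10⁻⁸]^(1/4) = (1.53×10¹¹)^(1/4) = 625 K.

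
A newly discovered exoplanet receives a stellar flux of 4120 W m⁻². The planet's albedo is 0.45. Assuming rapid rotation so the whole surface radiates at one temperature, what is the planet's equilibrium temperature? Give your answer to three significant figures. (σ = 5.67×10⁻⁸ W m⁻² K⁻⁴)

Energy balance: absorbed = emitted ⇒ πR²·S(1−A) = 4πR²·σT_eq⁴, so T_eq⁴ = S(1−A)/(4σ).
T_eq = [4120 × 0.55 / (4 × 5.67×10⁻⁸)]^(1/4) = (9.99×10⁹)^(1/4) = 316 K.

T_eq ≈ 316 K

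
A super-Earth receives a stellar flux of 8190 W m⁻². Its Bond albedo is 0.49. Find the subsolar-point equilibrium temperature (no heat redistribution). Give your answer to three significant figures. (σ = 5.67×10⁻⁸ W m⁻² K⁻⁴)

T_ss ≈ 521 K

At the subsolar point the surface absorbs S(1−A) and emits σT⁴ per unit area — no factor of 4, since only the local patch is in balance.
T = [8190 × 0.51 / 5.67×10⁻⁸]^(1/4) = (7.37×10¹⁰)^(1/4) = 521 K.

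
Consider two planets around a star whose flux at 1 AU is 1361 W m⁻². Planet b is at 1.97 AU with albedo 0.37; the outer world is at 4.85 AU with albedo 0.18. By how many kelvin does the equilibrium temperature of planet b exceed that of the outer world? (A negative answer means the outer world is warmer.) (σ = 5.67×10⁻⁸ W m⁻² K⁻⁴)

T_eq = [S₀(1−A)/(4σd²)]^(1/4), so T ∝ (1−A)^(1/4) / √d.
T₁ = [1361×0.63/(4×5.67×10⁻⁸×1.97²)]^(1/4) = 176.67 K.
T₂ = [1361×0.82/(4×5.67×10⁻⁸×4.85²)]^(1/4) = 120.26 K.

ΔT ≈ 56.4 K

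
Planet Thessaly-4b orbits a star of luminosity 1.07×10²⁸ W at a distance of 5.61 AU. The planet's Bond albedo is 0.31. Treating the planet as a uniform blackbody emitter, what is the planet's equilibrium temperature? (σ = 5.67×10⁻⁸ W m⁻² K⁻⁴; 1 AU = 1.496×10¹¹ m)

d = 5.61 AU = 8.39×10¹¹ m.
Flux: S = L/(4πd²) = 1.07×10²⁸/(4π×(8.39×10¹¹)²) = 1210 W m⁻².
Energy balance: absorbed = emitted ⇒ πR²·S(1−A) = 4πR²·σT_eq⁴, so T_eq⁴ = S(1−A)/(4σ).
T_eq = [1210 × 0.69 / (4 × 5.67×10⁻⁸)]^(1/4) = (3.68×10⁹)^(1/4) = 246 K.

T_eq ≈ 246 K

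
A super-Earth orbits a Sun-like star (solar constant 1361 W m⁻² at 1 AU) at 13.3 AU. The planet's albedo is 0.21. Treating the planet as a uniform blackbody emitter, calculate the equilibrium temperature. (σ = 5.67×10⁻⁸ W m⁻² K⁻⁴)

Flux at 13.3 AU: S = 1361/13.3² = 7.69 W m⁻².
Energy balance: absorbed = emitted ⇒ πR²·S(1−A) = 4πR²·σT_eq⁴, so T_eq⁴ = S(1−A)/(4σ).
T_eq = [7.69 × 0.79 / (4 × 5.67×10⁻⁸)]^(1/4) = (2.68×10⁷)^(1/4) = 72.0 K.

T_eq ≈ 72.0 K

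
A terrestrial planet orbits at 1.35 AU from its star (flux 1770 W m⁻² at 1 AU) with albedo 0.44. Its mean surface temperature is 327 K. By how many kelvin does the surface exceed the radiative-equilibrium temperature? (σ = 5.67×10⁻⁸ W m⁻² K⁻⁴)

ΔT ≈ 105.7 K

S = 1770/1.35² = 971.2 W m⁻².
T_eq = [S(1−A)/(4σ)]^(1/4) = [971.2×0.56/(4×5.67×10⁻⁸)]^(1/4) = 221.3 K.
ΔT = T_surf − T_eq = 327 − 221.3.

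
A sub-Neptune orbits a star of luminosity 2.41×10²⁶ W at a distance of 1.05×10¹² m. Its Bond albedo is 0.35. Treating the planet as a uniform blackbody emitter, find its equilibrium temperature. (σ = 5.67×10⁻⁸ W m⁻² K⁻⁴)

Flux: S = L/(4πd²) = 2.41×10²⁶/(4π×(1.05×10¹²)²) = 17.4 W m⁻².
Energy balance: absorbed = emitted ⇒ πR²·S(1−A) = 4πR²·σT_eq⁴, so T_eq⁴ = S(1−A)/(4σ).
T_eq = [17.4 × 0.65 / (4 × 5.67×10⁻⁸)]^(1/4) = (4.99×10⁷)^(1/4) = 84.0 K.

T_eq ≈ 84.0 K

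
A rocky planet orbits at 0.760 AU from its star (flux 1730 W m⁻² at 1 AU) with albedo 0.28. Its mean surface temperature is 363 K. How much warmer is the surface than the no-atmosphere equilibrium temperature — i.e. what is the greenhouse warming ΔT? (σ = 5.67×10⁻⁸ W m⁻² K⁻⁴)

S = 1730/0.760² = 2995 W m⁻².
T_eq = [S(1−A)/(4σ)]^(1/4) = [2995×0.72/(4×5.67×10⁻⁸)]^(1/4) = 312.3 K.
ΔT = T_surf − T_eq = 363 − 312.3.

ΔT ≈ 50.7 K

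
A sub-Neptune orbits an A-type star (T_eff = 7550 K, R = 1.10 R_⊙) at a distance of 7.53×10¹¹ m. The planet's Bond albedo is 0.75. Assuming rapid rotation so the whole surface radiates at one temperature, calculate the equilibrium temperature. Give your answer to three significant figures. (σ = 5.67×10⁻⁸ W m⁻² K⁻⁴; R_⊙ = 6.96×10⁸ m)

T_eq ≈ 120 K

R_⋆ = 1.10 × 6.96×10⁸ = 7.66×10⁸ m.
L = 4πR_⋆²σT_⋆⁴ = 4π(7.66×10⁸)² × 5.67×10⁻⁸ × (7550)⁴ = 1.36×10²⁷ W.
S = L/(4πd²) = 190 W m⁻².
Energy balance: absorbed = emitted ⇒ πR²·S(1−A) = 4πR²·σT_eq⁴, so T_eq⁴ = S(1−A)/(4σ).
T_eq = [190 × 0.25 / (4 × 5.67×10⁻⁸)]^(1/4) = (2.10×10⁸)^(1/4) = 120 K.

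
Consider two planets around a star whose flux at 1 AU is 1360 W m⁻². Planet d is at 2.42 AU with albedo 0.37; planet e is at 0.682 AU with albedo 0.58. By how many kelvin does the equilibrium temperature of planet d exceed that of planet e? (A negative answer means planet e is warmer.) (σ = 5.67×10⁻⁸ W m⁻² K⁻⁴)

T_eq = [S₀(1−A)/(4σd²)]^(1/4), so T ∝ (1−A)^(1/4) / √d.
T₁ = [1360×0.63/(4×5.67×10⁻⁸×2.42²)]^(1/4) = 159.37 K.
T₂ = [1360×0.42/(4×5.67×10⁻⁸×0.682²)]^(1/4) = 271.27 K.

ΔT ≈ -111.9 K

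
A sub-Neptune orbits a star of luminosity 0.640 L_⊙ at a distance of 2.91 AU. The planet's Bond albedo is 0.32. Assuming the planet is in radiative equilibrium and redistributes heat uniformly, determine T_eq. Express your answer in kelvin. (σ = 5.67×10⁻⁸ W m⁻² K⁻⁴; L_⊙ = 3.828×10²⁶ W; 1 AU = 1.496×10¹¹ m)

T_eq ≈ 133 K

d = 2.91 AU = 4.35×10¹¹ m.
L = 0.640 × 3.828×10²⁶ = 2.45×10²⁶ W.
Flux: S = L/(4πd²) = 2.45×10²⁶/(4π×(4.35×10¹¹)²) = 103 W m⁻².
Energy balance: absorbed = emitted ⇒ πR²·S(1−A) = 4πR²·σT_eq⁴, so T_eq⁴ = S(1−A)/(4σ).
T_eq = [103 × 0.68 / (4 × 5.67×10⁻⁸)]^(1/4) = (3.08×10⁸)^(1/4) = 133 K.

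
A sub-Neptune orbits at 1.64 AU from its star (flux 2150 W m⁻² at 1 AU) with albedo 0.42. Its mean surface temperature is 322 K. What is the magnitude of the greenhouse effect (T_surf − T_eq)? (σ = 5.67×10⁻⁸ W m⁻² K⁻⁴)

S = 2150/1.64² = 799.4 W m⁻².
T_eq = [S(1−A)/(4σ)]^(1/4) = [799.4×0.58/(4×5.67×10⁻⁸)]^(1/4) = 212.6 K.
ΔT = T_surf − T_eq = 322 − 212.6.

ΔT ≈ 109.4 K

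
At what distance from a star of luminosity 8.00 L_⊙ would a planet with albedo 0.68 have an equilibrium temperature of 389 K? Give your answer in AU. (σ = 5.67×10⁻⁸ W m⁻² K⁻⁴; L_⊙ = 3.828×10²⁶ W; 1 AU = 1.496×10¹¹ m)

L = 8.00 × 3.828×10²⁶ = 3.06×10²⁷ W.
From T_eq⁴ = L(1−A)/(16πσd²): d = √[L(1−A)/(16πσT_eq⁴)].
d = √[3.06×10²⁷ × 0.32 / (16π × 5.67×10⁻⁸ × (389)⁴)] = 1.23×10¹¹ m = 0.819 AU.

d ≈ 0.819 AU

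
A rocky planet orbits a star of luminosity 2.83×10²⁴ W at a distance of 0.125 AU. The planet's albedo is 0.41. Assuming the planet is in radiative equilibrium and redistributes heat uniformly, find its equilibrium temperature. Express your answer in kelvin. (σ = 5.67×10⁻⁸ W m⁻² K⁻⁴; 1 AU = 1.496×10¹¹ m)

T_eq ≈ 202 K

d = 0.125 AU = 1.87×10¹⁰ m.
Flux: S = L/(4πd²) = 2.83×10²⁴/(4π×(1.87×10¹⁰)²) = 644 W m⁻².
Energy balance: absorbed = emitted ⇒ πR²·S(1−A) = 4πR²·σT_eq⁴, so T_eq⁴ = S(1−A)/(4σ).
T_eq = [644 × 0.59 / (4 × 5.67×10⁻⁸)]^(1/4) = (1.68×10⁹)^(1/4) = 202 K.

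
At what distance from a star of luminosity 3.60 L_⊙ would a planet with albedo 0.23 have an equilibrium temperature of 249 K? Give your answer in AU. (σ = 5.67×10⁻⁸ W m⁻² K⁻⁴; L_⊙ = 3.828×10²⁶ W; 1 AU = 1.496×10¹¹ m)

L = 3.60 × 3.828×10²⁶ = 1.38×10²⁷ W.
From T_eq⁴ = L(1−A)/(16πσd²): d = √[L(1−A)/(16πσT_eq⁴)].
d = √[1.38×10²⁷ × 0.77 / (16π × 5.67×10⁻⁸ × (249)⁴)] = 3.11×10¹¹ m = 2.08 AU.

d ≈ 2.08 AU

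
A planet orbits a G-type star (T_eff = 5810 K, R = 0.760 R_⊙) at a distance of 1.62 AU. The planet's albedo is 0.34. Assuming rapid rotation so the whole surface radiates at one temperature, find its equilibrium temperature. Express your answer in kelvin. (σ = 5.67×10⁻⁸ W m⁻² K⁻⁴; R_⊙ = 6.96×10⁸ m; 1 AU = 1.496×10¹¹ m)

R_⋆ = 0.760 × 6.96×10⁸ = 5.29×10⁸ m.
d = 1.62 AU = 2.42×10¹¹ m.
L = 4πR_⋆²σT_⋆⁴ = 4π(5.29×10⁸)² × 5.67×10⁻⁸ × (5810)⁴ = 2.27×10²⁶ W.
S = L/(4πd²) = 308 W m⁻².
Energy balance: absorbed = emitted ⇒ πR²·S(1−A) = 4πR²·σT_eq⁴, so T_eq⁴ = S(1−A)/(4σ).
T_eq = [308 × 0.66 / (4 × 5.67×10⁻⁸)]^(1/4) = (8.96×10⁸)^(1/4) = 173 K.

T_eq ≈ 173 K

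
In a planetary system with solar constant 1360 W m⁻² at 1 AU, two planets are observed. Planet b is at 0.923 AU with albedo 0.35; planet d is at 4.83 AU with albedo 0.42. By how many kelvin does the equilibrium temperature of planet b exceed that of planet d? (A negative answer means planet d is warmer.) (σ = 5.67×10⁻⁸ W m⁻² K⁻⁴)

ΔT ≈ 149.6 K

T_eq = [S₀(1−A)/(4σd²)]^(1/4), so T ∝ (1−A)^(1/4) / √d.
T₁ = [1360×0.65/(4×5.67×10⁻⁸×0.923²)]^(1/4) = 260.08 K.
T₂ = [1360×0.58/(4×5.67×10⁻⁸×4.83²)]^(1/4) = 110.50 K.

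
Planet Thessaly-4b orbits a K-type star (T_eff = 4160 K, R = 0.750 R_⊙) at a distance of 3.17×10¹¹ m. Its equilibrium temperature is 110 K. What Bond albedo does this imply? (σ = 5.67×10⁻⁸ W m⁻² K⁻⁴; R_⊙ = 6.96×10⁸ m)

R_⋆ = 0.750 × 6.96×10⁸ = 5.22×10⁸ m.
L = 4πR_⋆²σT_⋆⁴ = 4π(5.22×10⁸)² × 5.67×10⁻⁸ × (4160)⁴ = 5.81×10²⁵ W.
S = L/(4πd²) = 46.0 W m⁻².
From T_eq⁴ = S(1−A)/(4σ): 1−A = 4σT_eq⁴/S.
1−A = 4 × 5.67×10⁻⁸ × (110)⁴ / 46.0 = 0.721.

A ≈ 0.28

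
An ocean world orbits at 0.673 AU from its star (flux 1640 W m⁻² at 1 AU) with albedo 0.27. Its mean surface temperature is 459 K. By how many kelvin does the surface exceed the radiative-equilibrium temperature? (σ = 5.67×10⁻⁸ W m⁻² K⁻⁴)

ΔT ≈ 130.4 K

S = 1640/0.673² = 3621 W m⁻².
T_eq = [S(1−A)/(4σ)]^(1/4) = [3621×0.73/(4×5.67×10⁻⁸)]^(1/4) = 328.6 K.
ΔT = T_surf − T_eq = 459 − 328.6.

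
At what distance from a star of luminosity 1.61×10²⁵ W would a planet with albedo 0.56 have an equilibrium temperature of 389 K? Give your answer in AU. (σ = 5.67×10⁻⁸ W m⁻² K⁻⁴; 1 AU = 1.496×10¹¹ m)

d ≈ 0.0696 AU

From T_eq⁴ = L(1−A)/(16πσd²): d = √[L(1−A)/(16πσT_eq⁴)].
d = √[1.61×10²⁵ × 0.44 / (16π × 5.67×10⁻⁸ × (389)⁴)] = 1.04×10¹⁰ m = 0.0696 AU.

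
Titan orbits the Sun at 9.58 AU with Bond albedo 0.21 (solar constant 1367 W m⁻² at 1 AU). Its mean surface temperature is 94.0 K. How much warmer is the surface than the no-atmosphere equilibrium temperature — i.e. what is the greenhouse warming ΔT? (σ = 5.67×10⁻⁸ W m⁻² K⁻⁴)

S = 1367/9.58² = 14.89 W m⁻².
T_eq = [S(1−A)/(4σ)]^(1/4) = [14.89×0.79/(4×5.67×10⁻⁸)]^(1/4) = 84.9 K.
ΔT = T_surf − T_eq = 94 − 84.9.

ΔT ≈ 9.1 K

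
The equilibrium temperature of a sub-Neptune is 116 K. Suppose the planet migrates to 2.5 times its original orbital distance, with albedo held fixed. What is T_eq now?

T_eq ≈ 73.4 K

T_eq ∝ L^(1/4) · d^(−1/2).
T′ = 116 / 2.5^(1/2) = 73.4 K.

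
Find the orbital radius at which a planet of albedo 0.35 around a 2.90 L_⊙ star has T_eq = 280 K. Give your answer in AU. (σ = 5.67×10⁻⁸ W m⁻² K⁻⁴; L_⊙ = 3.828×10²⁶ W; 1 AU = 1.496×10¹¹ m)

L = 2.90 × 3.828×10²⁶ = 1.11×10²⁷ W.
From T_eq⁴ = L(1−A)/(16πσd²): d = √[L(1−A)/(16πσT_eq⁴)].
d = √[1.11×10²⁷ × 0.65 / (16π × 5.67×10⁻⁸ × (280)⁴)] = 2.03×10¹¹ m = 1.36 AU.

d ≈ 1.36 AU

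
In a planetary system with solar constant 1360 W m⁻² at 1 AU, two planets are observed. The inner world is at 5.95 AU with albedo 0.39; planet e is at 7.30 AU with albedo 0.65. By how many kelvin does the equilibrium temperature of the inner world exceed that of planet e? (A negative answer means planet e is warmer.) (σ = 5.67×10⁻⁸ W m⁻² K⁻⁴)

T_eq = [S₀(1−A)/(4σd²)]^(1/4), so T ∝ (1−A)^(1/4) / √d.
T₁ = [1360×0.61/(4×5.67×10⁻⁸×5.95²)]^(1/4) = 100.82 K.
T₂ = [1360×0.35/(4×5.67×10⁻⁸×7.30²)]^(1/4) = 79.22 K.

ΔT ≈ 21.6 K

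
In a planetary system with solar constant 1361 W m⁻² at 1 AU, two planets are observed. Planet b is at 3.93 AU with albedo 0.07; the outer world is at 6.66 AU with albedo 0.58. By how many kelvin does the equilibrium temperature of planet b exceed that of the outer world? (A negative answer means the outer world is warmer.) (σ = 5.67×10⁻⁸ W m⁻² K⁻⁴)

ΔT ≈ 51.1 K

T_eq = [S₀(1−A)/(4σd²)]^(1/4), so T ∝ (1−A)^(1/4) / √d.
T₁ = [1361×0.93/(4×5.67×10⁻⁸×3.93²)]^(1/4) = 137.87 K.
T₂ = [1361×0.42/(4×5.67×10⁻⁸×6.66²)]^(1/4) = 86.82 K.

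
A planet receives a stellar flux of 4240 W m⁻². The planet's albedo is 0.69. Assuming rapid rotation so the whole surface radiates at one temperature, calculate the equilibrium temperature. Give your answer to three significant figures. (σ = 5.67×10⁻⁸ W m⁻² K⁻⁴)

Energy balance: absorbed = emitted ⇒ πR²·S(1−A) = 4πR²·σT_eq⁴, so T_eq⁴ = S(1−A)/(4σ).
T_eq = [4240 × 0.31 / (4 × 5.67×10⁻⁸)]^(1/4) = (5.80×10⁹)^(1/4) = 276 K.

T_eq ≈ 276 K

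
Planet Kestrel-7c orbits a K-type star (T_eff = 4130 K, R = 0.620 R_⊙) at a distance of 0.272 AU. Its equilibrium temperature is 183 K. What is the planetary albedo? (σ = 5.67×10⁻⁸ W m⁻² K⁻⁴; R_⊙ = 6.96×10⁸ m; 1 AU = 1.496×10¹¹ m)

A ≈ 0.86

R_⋆ = 0.620 × 6.96×10⁸ = 4.32×10⁸ m.
d = 0.272 AU = 4.07×10¹⁰ m.
L = 4πR_⋆²σT_⋆⁴ = 4π(4.32×10⁸)² × 5.67×10⁻⁸ × (4130)⁴ = 3.86×10²⁵ W.
S = L/(4πd²) = 1860 W m⁻².
From T_eq⁴ = S(1−A)/(4σ): 1−A = 4σT_eq⁴/S.
1−A = 4 × 5.67×10⁻⁸ × (183)⁴ / 1860 = 0.137.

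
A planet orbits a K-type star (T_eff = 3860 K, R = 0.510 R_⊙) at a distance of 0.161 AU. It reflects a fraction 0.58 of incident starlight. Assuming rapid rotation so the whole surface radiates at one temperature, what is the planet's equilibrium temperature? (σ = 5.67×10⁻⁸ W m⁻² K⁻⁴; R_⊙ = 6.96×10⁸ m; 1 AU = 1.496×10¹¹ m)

T_eq ≈ 267 K

R_⋆ = 0.510 × 6.96×10⁸ = 3.55×10⁸ m.
d = 0.161 AU = 2.41×10¹⁰ m.
L = 4πR_⋆²σT_⋆⁴ = 4π(3.55×10⁸)² × 5.67×10⁻⁸ × (3860)⁴ = 1.99×10²⁵ W.
S = L/(4πd²) = 2730 W m⁻².
Energy balance: absorbed = emitted ⇒ πR²·S(1−A) = 4πR²·σT_eq⁴, so T_eq⁴ = S(1−A)/(4σ).
T_eq = [2730 × 0.42 / (4 × 5.67×10⁻⁸)]^(1/4) = (5.06×10⁹)^(1/4) = 267 K.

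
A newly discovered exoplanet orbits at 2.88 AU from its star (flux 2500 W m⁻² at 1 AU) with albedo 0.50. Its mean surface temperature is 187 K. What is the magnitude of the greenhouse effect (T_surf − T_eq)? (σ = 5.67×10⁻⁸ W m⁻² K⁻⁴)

ΔT ≈ 26.4 K

S = 2500/2.88² = 301.4 W m⁻².
T_eq = [S(1−A)/(4σ)]^(1/4) = [301.4×0.50/(4×5.67×10⁻⁸)]^(1/4) = 160.6 K.
ΔT = T_surf − T_eq = 187 − 160.6.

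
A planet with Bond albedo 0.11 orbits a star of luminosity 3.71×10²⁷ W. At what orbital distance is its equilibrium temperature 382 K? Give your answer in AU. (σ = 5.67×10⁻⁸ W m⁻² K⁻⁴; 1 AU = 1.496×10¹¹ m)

d ≈ 1.56 AU

From T_eq⁴ = L(1−A)/(16πσd²): d = √[L(1−A)/(16πσT_eq⁴)].
d = √[3.71×10²⁷ × 0.89 / (16π × 5.67×10⁻⁸ × (382)⁴)] = 2.33×10¹¹ m = 1.56 AU.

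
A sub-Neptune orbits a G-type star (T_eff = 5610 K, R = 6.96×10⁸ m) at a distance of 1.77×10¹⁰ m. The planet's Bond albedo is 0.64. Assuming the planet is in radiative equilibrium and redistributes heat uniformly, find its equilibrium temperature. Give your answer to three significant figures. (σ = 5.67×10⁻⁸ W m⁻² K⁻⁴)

L = 4πR_⋆²σT_⋆⁴ = 4π(6.96×10⁸)² × 5.67×10⁻⁸ × (5610)⁴ = 3.42×10²⁶ W.
S = L/(4πd²) = 8.68×10⁴ W m⁻².
Energy balance: absorbed = emitted ⇒ πR²·S(1−A) = 4πR²·σT_eq⁴, so T_eq⁴ = S(1−A)/(4σ).
T_eq = [8.68×10⁴ × 0.36 / (4 × 5.67×10⁻⁸)]^(1/4) = (1.38×10¹¹)^(1/4) = 609 K.

T_eq ≈ 609 K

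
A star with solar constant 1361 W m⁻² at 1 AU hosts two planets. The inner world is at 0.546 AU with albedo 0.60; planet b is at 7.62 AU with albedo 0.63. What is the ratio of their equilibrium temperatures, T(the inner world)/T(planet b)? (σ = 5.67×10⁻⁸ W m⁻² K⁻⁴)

T_eq = [S₀(1−A)/(4σd²)]^(1/4), so T ∝ (1−A)^(1/4) / √d.
T₁ = [1361×0.40/(4×5.67×10⁻⁸×0.546²)]^(1/4) = 299.55 K.
T₂ = [1361×0.37/(4×5.67×10⁻⁸×7.62²)]^(1/4) = 78.64 K.

T₁/T₂ ≈ 3.809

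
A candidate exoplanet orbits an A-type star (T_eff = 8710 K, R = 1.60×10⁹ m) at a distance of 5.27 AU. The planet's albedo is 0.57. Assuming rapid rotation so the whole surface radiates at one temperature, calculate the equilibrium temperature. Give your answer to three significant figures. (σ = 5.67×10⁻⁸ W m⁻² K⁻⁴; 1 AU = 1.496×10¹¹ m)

d = 5.27 AU = 7.88×10¹¹ m.
L = 4πR_⋆²σT_⋆⁴ = 4π(1.60×10⁹)² × 5.67×10⁻⁸ × (8710)⁴ = 1.05×10²⁸ W.
S = L/(4πd²) = 1340 W m⁻².
Energy balance: absorbed = emitted ⇒ πR²·S(1−A) = 4πR²·σT_eq⁴, so T_eq⁴ = S(1−A)/(4σ).
T_eq = [1340 × 0.43 / (4 × 5.67×10⁻⁸)]^(1/4) = (2.55×10⁹)^(1/4) = 225 K.

T_eq ≈ 225 K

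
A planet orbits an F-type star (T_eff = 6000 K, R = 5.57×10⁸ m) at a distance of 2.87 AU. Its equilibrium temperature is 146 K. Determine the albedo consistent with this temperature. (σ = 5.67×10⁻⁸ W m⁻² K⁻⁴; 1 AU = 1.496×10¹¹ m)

A ≈ 0.17

d = 2.87 AU = 4.29×10¹¹ m.
L = 4πR_⋆²σT_⋆⁴ = 4π(5.57×10⁸)² × 5.67×10⁻⁸ × (6000)⁴ = 2.86×10²⁶ W.
S = L/(4πd²) = 124 W m⁻².
From T_eq⁴ = S(1−A)/(4σ): 1−A = 4σT_eq⁴/S.
1−A = 4 × 5.67×10⁻⁸ × (146)⁴ / 124 = 0.833.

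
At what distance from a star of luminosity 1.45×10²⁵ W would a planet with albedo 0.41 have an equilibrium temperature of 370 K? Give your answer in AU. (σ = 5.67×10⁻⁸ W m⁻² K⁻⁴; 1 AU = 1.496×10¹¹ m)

d ≈ 0.0846 AU

From T_eq⁴ = L(1−A)/(16πσd²): d = √[L(1−A)/(16πσT_eq⁴)].
d = √[1.45×10²⁵ × 0.59 / (16π × 5.67×10⁻⁸ × (370)⁴)] = 1.27×10¹⁰ m = 0.0846 AU.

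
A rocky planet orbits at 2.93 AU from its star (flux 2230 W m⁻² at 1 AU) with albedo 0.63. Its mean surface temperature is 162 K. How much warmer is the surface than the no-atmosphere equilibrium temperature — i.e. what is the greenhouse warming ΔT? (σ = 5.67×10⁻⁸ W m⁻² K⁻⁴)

ΔT ≈ 18.5 K

S = 2230/2.93² = 259.8 W m⁻².
T_eq = [S(1−A)/(4σ)]^(1/4) = [259.8×0.37/(4×5.67×10⁻⁸)]^(1/4) = 143.5 K.
ΔT = T_surf − T_eq = 162 − 143.5.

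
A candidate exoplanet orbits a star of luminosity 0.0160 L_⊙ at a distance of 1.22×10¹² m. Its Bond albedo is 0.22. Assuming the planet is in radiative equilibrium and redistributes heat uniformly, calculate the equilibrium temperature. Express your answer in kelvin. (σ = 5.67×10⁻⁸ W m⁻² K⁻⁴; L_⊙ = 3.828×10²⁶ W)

T_eq ≈ 32.6 K

L = 0.0160 × 3.828×10²⁶ = 6.12×10²⁴ W.
Flux: S = L/(4πd²) = 6.12×10²⁴/(4π×(1.22×10¹²)²) = 0.327 W m⁻².
Energy balance: absorbed = emitted ⇒ πR²·S(1−A) = 4πR²·σT_eq⁴, so T_eq⁴ = S(1−A)/(4σ).
T_eq = [0.327 × 0.78 / (4 × 5.67×10⁻⁸)]^(1/4) = (1.13×10⁶)^(1/4) = 32.6 K.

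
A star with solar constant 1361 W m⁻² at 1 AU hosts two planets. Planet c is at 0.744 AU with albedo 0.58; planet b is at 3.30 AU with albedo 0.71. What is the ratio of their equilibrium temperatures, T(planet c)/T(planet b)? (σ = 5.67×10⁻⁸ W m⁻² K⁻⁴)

T₁/T₂ ≈ 2.310

T_eq = [S₀(1−A)/(4σd²)]^(1/4), so T ∝ (1−A)^(1/4) / √d.
T₁ = [1361×0.42/(4×5.67×10⁻⁸×0.744²)]^(1/4) = 259.76 K.
T₂ = [1361×0.29/(4×5.67×10⁻⁸×3.30²)]^(1/4) = 112.43 K.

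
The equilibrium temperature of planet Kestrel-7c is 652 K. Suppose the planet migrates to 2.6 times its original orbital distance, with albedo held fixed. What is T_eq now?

T_eq ≈ 404 K

T_eq ∝ L^(1/4) · d^(−1/2).
T′ = 652 / 2.6^(1/2) = 404 K.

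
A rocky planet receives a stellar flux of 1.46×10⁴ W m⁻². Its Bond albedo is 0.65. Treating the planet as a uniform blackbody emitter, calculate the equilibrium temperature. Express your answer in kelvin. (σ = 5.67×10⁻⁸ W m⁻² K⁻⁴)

T_eq ≈ 387 K

Energy balance: absorbed = emitted ⇒ πR²·S(1−A) = 4πR²·σT_eq⁴, so T_eq⁴ = S(1−A)/(4σ).
T_eq = [1.46×10⁴ × 0.35 / (4 × 5.67×10⁻⁸)]^(1/4) = (2.25×10¹⁰)^(1/4) = 387 K.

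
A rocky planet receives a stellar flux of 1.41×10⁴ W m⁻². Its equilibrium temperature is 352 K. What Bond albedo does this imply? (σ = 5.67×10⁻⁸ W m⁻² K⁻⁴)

From T_eq⁴ = S(1−A)/(4σ): 1−A = 4σT_eq⁴/S.
1−A = 4 × 5.67×10⁻⁸ × (352)⁴ / 1.41×10⁴ = 0.247.

A ≈ 0.75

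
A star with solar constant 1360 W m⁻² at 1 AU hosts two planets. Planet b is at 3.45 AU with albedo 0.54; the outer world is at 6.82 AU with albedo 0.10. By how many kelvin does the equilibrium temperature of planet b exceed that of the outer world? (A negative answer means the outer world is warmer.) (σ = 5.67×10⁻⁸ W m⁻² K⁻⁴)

T_eq = [S₀(1−A)/(4σd²)]^(1/4), so T ∝ (1−A)^(1/4) / √d.
T₁ = [1360×0.46/(4×5.67×10⁻⁸×3.45²)]^(1/4) = 123.38 K.
T₂ = [1360×0.90/(4×5.67×10⁻⁸×6.82²)]^(1/4) = 103.79 K.

ΔT ≈ 19.6 K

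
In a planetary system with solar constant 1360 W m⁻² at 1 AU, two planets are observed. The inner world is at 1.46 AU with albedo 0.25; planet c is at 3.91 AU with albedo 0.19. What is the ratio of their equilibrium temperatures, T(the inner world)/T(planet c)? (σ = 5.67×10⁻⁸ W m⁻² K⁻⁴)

T_eq = [S₀(1−A)/(4σd²)]^(1/4), so T ∝ (1−A)^(1/4) / √d.
T₁ = [1360×0.75/(4×5.67×10⁻⁸×1.46²)]^(1/4) = 214.32 K.
T₂ = [1360×0.81/(4×5.67×10⁻⁸×3.91²)]^(1/4) = 133.51 K.

T₁/T₂ ≈ 1.605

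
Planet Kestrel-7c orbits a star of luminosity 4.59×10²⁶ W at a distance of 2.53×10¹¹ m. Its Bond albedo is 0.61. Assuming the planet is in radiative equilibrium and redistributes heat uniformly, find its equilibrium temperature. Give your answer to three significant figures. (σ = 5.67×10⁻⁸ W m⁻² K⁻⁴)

T_eq ≈ 177 K

Flux: S = L/(4πd²) = 4.59×10²⁶/(4π×(2.53×10¹¹)²) = 571 W m⁻².
Energy balance: absorbed = emitted ⇒ πR²·S(1−A) = 4πR²·σT_eq⁴, so T_eq⁴ = S(1−A)/(4σ).
T_eq = [571 × 0.39 / (4 × 5.67×10⁻⁸)]^(1/4) = (9.81×10⁸)^(1/4) = 177 K.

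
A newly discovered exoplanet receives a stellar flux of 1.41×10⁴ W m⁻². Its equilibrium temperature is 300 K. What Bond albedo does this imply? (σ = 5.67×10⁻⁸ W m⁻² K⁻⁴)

From T_eq⁴ = S(1−A)/(4σ): 1−A = 4σT_eq⁴/S.
1−A = 4 × 5.67×10⁻⁸ × (300)⁴ / 1.41×10⁴ = 0.130.

A ≈ 0.87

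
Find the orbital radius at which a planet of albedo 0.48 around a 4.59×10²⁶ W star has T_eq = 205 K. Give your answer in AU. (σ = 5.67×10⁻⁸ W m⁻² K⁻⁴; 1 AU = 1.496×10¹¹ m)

d ≈ 1.46 AU

From T_eq⁴ = L(1−A)/(16πσd²): d = √[L(1−A)/(16πσT_eq⁴)].
d = √[4.59×10²⁶ × 0.52 / (16π × 5.67×10⁻⁸ × (205)⁴)] = 2.18×10¹¹ m = 1.46 AU.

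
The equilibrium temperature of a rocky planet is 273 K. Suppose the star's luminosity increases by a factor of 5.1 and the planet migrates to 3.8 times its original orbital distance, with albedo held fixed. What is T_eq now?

T_eq ≈ 210 K

T_eq ∝ L^(1/4) · d^(−1/2).
T′ = 273 × 5.1^(1/4) / 3.8^(1/2) = 210 K.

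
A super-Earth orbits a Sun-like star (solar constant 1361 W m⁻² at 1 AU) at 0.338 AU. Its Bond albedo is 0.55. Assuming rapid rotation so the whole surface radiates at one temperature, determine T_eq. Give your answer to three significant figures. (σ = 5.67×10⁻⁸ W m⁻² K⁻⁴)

T_eq ≈ 392 K

Flux at 0.338 AU: S = 1361/0.338² = 1.19×10⁴ W m⁻².
Energy balance: absorbed = emitted ⇒ πR²·S(1−A) = 4πR²·σT_eq⁴, so T_eq⁴ = S(1−A)/(4σ).
T_eq = [1.19×10⁴ × 0.45 / (4 × 5.67×10⁻⁸)]^(1/4) = (2.36×10¹⁰)^(1/4) = 392 K.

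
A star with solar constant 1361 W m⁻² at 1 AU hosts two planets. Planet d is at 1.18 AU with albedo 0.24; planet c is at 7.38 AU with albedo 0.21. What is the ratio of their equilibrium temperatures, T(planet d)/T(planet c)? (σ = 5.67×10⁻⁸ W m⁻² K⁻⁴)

T₁/T₂ ≈ 2.477

T_eq = [S₀(1−A)/(4σd²)]^(1/4), so T ∝ (1−A)^(1/4) / √d.
T₁ = [1361×0.76/(4×5.67×10⁻⁸×1.18²)]^(1/4) = 239.23 K.
T₂ = [1361×0.79/(4×5.67×10⁻⁸×7.38²)]^(1/4) = 96.59 K.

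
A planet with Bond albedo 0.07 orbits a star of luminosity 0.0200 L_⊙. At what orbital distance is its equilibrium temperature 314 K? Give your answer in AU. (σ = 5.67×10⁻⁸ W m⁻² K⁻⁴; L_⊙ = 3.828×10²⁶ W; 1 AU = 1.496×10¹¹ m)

L = 0.0200 × 3.828×10²⁶ = 7.66×10²⁴ W.
From T_eq⁴ = L(1−A)/(16πσd²): d = √[L(1−A)/(16πσT_eq⁴)].
d = √[7.66×10²⁴ × 0.93 / (16π × 5.67×10⁻⁸ × (314)⁴)] = 1.60×10¹⁰ m = 0.107 AU.

d ≈ 0.107 AU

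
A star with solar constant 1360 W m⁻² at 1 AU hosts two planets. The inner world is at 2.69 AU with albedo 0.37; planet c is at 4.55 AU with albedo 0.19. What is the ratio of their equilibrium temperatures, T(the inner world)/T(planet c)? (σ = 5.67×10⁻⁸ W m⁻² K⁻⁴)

T_eq = [S₀(1−A)/(4σd²)]^(1/4), so T ∝ (1−A)^(1/4) / √d.
T₁ = [1360×0.63/(4×5.67×10⁻⁸×2.69²)]^(1/4) = 151.16 K.
T₂ = [1360×0.81/(4×5.67×10⁻⁸×4.55²)]^(1/4) = 123.76 K.

T₁/T₂ ≈ 1.221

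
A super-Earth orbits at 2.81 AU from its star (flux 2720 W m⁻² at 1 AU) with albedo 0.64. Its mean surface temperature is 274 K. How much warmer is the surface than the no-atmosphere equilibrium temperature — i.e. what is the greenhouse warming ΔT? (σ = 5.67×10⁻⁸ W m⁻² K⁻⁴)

ΔT ≈ 121.1 K

S = 2720/2.81² = 344.5 W m⁻².
T_eq = [S(1−A)/(4σ)]^(1/4) = [344.5×0.36/(4×5.67×10⁻⁸)]^(1/4) = 152.9 K.
ΔT = T_surf − T_eq = 274 − 152.9.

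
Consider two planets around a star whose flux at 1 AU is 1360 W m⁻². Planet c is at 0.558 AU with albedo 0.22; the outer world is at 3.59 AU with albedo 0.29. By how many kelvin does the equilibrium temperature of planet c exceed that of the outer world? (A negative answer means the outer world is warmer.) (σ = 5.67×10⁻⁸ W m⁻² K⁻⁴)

ΔT ≈ 215.3 K

T_eq = [S₀(1−A)/(4σd²)]^(1/4), so T ∝ (1−A)^(1/4) / √d.
T₁ = [1360×0.78/(4×5.67×10⁻⁸×0.558²)]^(1/4) = 350.09 K.
T₂ = [1360×0.71/(4×5.67×10⁻⁸×3.59²)]^(1/4) = 134.82 K.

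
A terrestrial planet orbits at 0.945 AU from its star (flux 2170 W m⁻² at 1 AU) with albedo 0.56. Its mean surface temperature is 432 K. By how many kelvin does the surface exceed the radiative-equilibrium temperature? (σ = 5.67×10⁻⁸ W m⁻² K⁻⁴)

ΔT ≈ 170.0 K

S = 2170/0.945² = 2430 W m⁻².
T_eq = [S(1−A)/(4σ)]^(1/4) = [2430×0.44/(4×5.67×10⁻⁸)]^(1/4) = 262.0 K.
ΔT = T_surf − T_eq = 432 − 262.0.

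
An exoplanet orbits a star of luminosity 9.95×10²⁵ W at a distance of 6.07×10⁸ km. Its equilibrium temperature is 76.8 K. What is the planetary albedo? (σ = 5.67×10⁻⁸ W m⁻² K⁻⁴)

d = 6.07×10⁸ km = 6.07×10¹¹ m.
Flux: S = L/(4πd²) = 9.95×10²⁵/(4π×(6.07×10¹¹)²) = 21.5 W m⁻².
From T_eq⁴ = S(1−A)/(4σ): 1−A = 4σT_eq⁴/S.
1−A = 4 × 5.67×10⁻⁸ × (76.8)⁴ / 21.5 = 0.367.

A ≈ 0.63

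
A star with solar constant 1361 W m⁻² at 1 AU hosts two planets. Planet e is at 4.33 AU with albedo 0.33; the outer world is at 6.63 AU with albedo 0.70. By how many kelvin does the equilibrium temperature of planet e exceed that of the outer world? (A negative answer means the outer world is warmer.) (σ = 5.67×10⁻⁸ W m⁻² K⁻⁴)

T_eq = [S₀(1−A)/(4σd²)]^(1/4), so T ∝ (1−A)^(1/4) / √d.
T₁ = [1361×0.67/(4×5.67×10⁻⁸×4.33²)]^(1/4) = 121.01 K.
T₂ = [1361×0.30/(4×5.67×10⁻⁸×6.63²)]^(1/4) = 80.00 K.

ΔT ≈ 41.0 K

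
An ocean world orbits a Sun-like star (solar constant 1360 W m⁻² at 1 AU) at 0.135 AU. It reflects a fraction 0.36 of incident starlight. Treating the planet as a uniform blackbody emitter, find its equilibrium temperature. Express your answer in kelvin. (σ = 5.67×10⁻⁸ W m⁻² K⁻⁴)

Flux at 0.135 AU: S = 1360/0.135² = 7.46×10⁴ W m⁻².
Energy balance: absorbed = emitted ⇒ πR²·S(1−A) = 4πR²·σT_eq⁴, so T_eq⁴ = S(1−A)/(4σ).
T_eq = [7.46×10⁴ × 0.64 / (4 × 5.67×10⁻⁸)]^(1/4) = (2.11×10¹¹)^(1/4) = 677 K.

T_eq ≈ 677 K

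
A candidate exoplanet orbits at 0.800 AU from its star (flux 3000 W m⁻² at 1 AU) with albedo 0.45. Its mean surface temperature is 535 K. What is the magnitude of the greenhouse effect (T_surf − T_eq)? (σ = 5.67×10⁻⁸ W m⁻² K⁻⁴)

ΔT ≈ 208.5 K

S = 3000/0.800² = 4687 W m⁻².
T_eq = [S(1−A)/(4σ)]^(1/4) = [4687×0.55/(4×5.67×10⁻⁸)]^(1/4) = 326.5 K.
ΔT = T_surf − T_eq = 535 − 326.5.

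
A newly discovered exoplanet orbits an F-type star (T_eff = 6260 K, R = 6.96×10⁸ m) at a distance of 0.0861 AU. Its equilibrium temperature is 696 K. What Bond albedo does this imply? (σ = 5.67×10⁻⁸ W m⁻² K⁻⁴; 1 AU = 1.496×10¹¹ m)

A ≈ 0.79

d = 0.0861 AU = 1.29×10¹⁰ m.
L = 4πR_⋆²σT_⋆⁴ = 4π(6.96×10⁸)² × 5.67×10⁻⁸ × (6260)⁴ = 5.30×10²⁶ W.
S = L/(4πd²) = 2.54×10⁵ W m⁻².
From T_eq⁴ = S(1−A)/(4σ): 1−A = 4σT_eq⁴/S.
1−A = 4 × 5.67×10⁻⁸ × (696)⁴ / 2.54×10⁵ = 0.209.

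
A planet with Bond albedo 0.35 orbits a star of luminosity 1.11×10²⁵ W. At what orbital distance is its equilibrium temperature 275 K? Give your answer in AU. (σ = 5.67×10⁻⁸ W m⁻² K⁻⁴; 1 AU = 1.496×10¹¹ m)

From T_eq⁴ = L(1−A)/(16πσd²): d = √[L(1−A)/(16πσT_eq⁴)].
d = √[1.11×10²⁵ × 0.65 / (16π × 5.67×10⁻⁸ × (275)⁴)] = 2.10×10¹⁰ m = 0.141 AU.

d ≈ 0.141 AU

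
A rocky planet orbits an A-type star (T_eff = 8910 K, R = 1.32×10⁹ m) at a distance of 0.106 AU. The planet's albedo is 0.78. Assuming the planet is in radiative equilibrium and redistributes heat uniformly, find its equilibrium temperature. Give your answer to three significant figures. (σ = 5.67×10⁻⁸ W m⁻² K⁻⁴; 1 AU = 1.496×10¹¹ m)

d = 0.106 AU = 1.59×10¹⁰ m.
L = 4πR_⋆²σT_⋆⁴ = 4π(1.32×10⁹)² × 5.67×10⁻⁸ × (8910)⁴ = 7.82×10²⁷ W.
S = L/(4πd²) = 2.48×10⁶ W m⁻².
Energy balance: absorbed = emitted ⇒ πR²·S(1−A) = 4πR²·σT_eq⁴, so T_eq⁴ = S(1−A)/(4σ).
T_eq = [2.48×10⁶ × 0.22 / (4 × 5.67×10⁻⁸)]^(1/4) = (2.40×10¹²)^(1/4) = 1240 K.

T_eq ≈ 1240 K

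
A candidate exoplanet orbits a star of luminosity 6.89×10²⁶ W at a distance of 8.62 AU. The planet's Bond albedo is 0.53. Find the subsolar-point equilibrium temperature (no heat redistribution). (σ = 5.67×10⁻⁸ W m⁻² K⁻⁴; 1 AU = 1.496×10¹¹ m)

d = 8.62 AU = 1.29×10¹² m.
Flux: S = L/(4πd²) = 6.89×10²⁶/(4π×(1.29×10¹²)²) = 33.0 W m⁻².
At the subsolar point the surface absorbs S(1−A) and emits σT⁴ per unit area — no factor of 4, since only the local patch is in balance.
T = [33.0 × 0.47 / 5.67×10⁻⁸]^(1/4) = (2.73×10⁸)^(1/4) = 129 K.

T_ss ≈ 129 K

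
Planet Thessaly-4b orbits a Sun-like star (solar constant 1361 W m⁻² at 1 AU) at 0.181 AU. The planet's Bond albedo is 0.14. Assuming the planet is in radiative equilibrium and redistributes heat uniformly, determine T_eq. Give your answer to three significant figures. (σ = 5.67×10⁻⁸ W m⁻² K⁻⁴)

T_eq ≈ 630 K

Flux at 0.181 AU: S = 1361/0.181² = 4.15×10⁴ W m⁻².
Energy balance: absorbed = emitted ⇒ πR²·S(1−A) = 4πR²·σT_eq⁴, so T_eq⁴ = S(1−A)/(4σ).
T_eq = [4.15×10⁴ × 0.86 / (4 × 5.67×10⁻⁸)]^(1/4) = (1.58×10¹¹)^(1/4) = 630 K.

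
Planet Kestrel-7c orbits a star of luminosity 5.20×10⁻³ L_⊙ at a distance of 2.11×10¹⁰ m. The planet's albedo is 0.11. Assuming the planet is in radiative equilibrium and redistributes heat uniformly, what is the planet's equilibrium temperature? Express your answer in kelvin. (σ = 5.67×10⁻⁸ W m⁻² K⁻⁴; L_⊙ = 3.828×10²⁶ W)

T_eq ≈ 193 K

L = 5.20×10⁻³ × 3.828×10²⁶ = 1.99×10²⁴ W.
Flux: S = L/(4πd²) = 1.99×10²⁴/(4π×(2.11×10¹⁰)²) = 356 W m⁻².
Energy balance: absorbed = emitted ⇒ πR²·S(1−A) = 4πR²·σT_eq⁴, so T_eq⁴ = S(1−A)/(4σ).
T_eq = [356 × 0.89 / (4 × 5.67×10⁻⁸)]^(1/4) = (1.40×10⁹)^(1/4) = 193 K.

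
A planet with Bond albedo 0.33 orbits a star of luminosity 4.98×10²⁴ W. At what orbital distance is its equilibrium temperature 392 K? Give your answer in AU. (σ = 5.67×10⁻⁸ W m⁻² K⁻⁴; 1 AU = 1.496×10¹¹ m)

d ≈ 0.0471 AU

From T_eq⁴ = L(1−A)/(16πσd²): d = √[L(1−A)/(16πσT_eq⁴)].
d = √[4.98×10²⁴ × 0.67 / (16π × 5.67×10⁻⁸ × (392)⁴)] = 7.04×10⁹ m = 0.0471 AU.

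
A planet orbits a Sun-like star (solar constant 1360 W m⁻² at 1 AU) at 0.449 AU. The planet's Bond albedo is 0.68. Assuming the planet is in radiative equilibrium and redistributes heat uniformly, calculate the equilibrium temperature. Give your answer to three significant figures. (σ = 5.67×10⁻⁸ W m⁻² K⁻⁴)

T_eq ≈ 312 K

Flux at 0.449 AU: S = 1360/0.449² = 6750 W m⁻².
Energy balance: absorbed = emitted ⇒ πR²·S(1−A) = 4πR²·σT_eq⁴, so T_eq⁴ = S(1−A)/(4σ).
T_eq = [6750 × 0.32 / (4 × 5.67×10⁻⁸)]^(1/4) = (9.52×10⁹)^(1/4) = 312 K.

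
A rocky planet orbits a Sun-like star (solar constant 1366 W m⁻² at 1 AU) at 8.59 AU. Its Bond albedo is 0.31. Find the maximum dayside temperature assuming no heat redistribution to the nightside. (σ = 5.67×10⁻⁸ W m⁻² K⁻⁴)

Flux at 8.59 AU: S = 1366/8.59² = 18.5 W m⁻².
With no redistribution each surface element balances locally: S(1−A) = σT⁴.
T = [18.5 × 0.69 / 5.67×10⁻⁸]^(1/4) = (2.25×10⁸)^(1/4) = 123 K.

T_ss ≈ 123 K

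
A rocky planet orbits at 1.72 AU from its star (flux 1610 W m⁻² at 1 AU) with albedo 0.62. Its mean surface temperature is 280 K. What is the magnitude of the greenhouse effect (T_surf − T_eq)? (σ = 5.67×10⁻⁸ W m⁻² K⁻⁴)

S = 1610/1.72² = 544.2 W m⁻².
T_eq = [S(1−A)/(4σ)]^(1/4) = [544.2×0.38/(4×5.67×10⁻⁸)]^(1/4) = 173.8 K.
ΔT = T_surf − T_eq = 280 − 173.8.

ΔT ≈ 106.2 K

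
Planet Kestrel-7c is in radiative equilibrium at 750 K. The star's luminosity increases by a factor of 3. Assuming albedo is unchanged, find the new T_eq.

T_eq ∝ L^(1/4) · d^(−1/2).
T′ = 750 × 3^(1/4) = 987 K.

T_eq ≈ 987 K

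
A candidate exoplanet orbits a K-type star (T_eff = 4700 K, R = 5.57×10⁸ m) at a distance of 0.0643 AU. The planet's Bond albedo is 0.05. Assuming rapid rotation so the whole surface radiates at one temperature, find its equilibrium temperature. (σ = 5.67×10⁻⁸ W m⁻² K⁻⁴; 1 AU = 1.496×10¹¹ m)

d = 0.0643 AU = 9.62×10⁹ m.
L = 4πR_⋆²σT_⋆⁴ = 4π(5.57×10⁸)² × 5.67×10⁻⁸ × (4700)⁴ = 1.08×10²⁶ W.
S = L/(4πd²) = 9.28×10⁴ W m⁻².
Energy balance: absorbed = emitted ⇒ πR²·S(1−A) = 4πR²·σT_eq⁴, so T_eq⁴ = S(1−A)/(4σ).
T_eq = [9.28×10⁴ × 0.95 / (4 × 5.67×10⁻⁸)]^(1/4) = (3.89×10¹¹)^(1/4) = 790 K.

T_eq ≈ 790 K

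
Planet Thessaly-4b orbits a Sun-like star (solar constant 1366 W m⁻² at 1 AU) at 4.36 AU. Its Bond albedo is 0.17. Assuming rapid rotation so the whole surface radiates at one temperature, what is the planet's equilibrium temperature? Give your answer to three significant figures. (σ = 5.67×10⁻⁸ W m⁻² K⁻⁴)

T_eq ≈ 127 K

Flux at 4.36 AU: S = 1366/4.36² = 71.9 W m⁻².
Energy balance: absorbed = emitted ⇒ πR²·S(1−A) = 4πR²·σT_eq⁴, so T_eq⁴ = S(1−A)/(4σ).
T_eq = [71.9 × 0.83 / (4 × 5.67×10⁻⁸)]^(1/4) = (2.63×10⁸)^(1/4) = 127 K.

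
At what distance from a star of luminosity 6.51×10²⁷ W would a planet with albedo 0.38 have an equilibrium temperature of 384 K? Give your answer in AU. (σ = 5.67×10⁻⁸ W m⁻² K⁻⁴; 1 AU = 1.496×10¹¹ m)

d ≈ 1.71 AU

From T_eq⁴ = L(1−A)/(16πσd²): d = √[L(1−A)/(16πσT_eq⁴)].
d = √[6.51×10²⁷ × 0.62 / (16π × 5.67×10⁻⁸ × (384)⁴)] = 2.55×10¹¹ m = 1.71 AU.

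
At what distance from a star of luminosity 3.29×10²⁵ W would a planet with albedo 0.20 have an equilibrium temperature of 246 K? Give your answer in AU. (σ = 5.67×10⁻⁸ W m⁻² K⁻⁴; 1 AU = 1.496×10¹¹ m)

d ≈ 0.336 AU

From T_eq⁴ = L(1−A)/(16πσd²): d = √[L(1−A)/(16πσT_eq⁴)].
d = √[3.29×10²⁵ × 0.80 / (16π × 5.67×10⁻⁸ × (246)⁴)] = 5.02×10¹⁰ m = 0.336 AU.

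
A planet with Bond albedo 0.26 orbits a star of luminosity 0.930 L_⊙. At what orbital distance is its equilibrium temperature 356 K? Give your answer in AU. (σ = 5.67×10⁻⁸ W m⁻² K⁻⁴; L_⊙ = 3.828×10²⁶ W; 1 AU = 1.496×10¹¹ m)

L = 0.930 × 3.828×10²⁶ = 3.56×10²⁶ W.
From T_eq⁴ = L(1−A)/(16πσd²): d = √[L(1−A)/(16πσT_eq⁴)].
d = √[3.56×10²⁶ × 0.74 / (16π × 5.67×10⁻⁸ × (356)⁴)] = 7.59×10¹⁰ m = 0.507 AU.

d ≈ 0.507 AU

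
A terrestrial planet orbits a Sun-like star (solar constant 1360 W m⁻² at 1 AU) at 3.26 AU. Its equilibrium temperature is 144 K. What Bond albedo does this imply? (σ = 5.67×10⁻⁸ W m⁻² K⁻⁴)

Flux at 3.26 AU: S = 1360/3.26² = 128 W m⁻².
From T_eq⁴ = S(1−A)/(4σ): 1−A = 4σT_eq⁴/S.
1−A = 4 × 5.67×10⁻⁸ × (144)⁴ / 128 = 0.762.

A ≈ 0.24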